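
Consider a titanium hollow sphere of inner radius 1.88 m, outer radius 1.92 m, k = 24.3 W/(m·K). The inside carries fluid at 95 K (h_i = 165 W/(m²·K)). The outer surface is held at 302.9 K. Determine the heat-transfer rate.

Q = 1200 kW

Resistance network (inner→outer):
  R_conv,in = 1/(4πr²h) = 1/(4π·1.88²·165) = 1.365×10^-4 K/W
  R_titanium = (1/1.88 − 1/1.92)/(4πk) = 0.01108/(4π·24.3) = 3.629×10^-5 K/W
ΣR = 1.365×10^-4 + 3.629×10^-5 = 1.728×10^-4 K/W
Q = ΔT/ΣR = (95 K − 302.9 K)/1.728×10^-4 = -1.20×10^6 W
(Negative Q ⇒ heat flows inward; heat gain = 1.20×10^6 W.)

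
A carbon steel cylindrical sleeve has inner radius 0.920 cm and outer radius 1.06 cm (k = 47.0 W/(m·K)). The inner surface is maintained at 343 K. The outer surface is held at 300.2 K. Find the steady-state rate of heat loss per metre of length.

Q' = 2πk·ΔT/ln(r₂/r₁) = 2π × 47.0 × 42.8 / ln(0.0106/0.00920) = 89200 W/m

Q' = 89200 W/m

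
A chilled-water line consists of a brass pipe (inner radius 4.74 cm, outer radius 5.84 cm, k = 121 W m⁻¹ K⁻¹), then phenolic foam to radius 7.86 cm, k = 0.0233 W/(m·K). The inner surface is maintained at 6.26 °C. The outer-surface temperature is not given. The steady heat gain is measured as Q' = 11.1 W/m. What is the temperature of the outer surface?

T_out = 28.8 °C

Series resistances:
  R'_brass = ln(0.0584/0.0474)/(2πk) = 0.2087/(2π·121) = 2.745×10^-4 m·K/W
  R'_phenolic foam = ln(0.0786/0.0584)/(2πk) = 0.2971/(2π·0.0233) = 2.029 m·K/W
ΣR = 2.029 m·K/W
ΔT = Q'·ΣR = 11.1 × 2.029 = 22.52 K
Heat flows inward, so T_out = T_in + ΔT = 6.26 + 22.52 = 28.8 °C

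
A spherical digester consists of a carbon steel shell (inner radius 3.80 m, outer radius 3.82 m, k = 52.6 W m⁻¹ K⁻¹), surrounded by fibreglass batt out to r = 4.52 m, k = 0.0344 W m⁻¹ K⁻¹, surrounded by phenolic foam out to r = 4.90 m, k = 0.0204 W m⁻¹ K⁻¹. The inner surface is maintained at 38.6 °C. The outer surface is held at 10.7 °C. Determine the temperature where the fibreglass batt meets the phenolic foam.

Series thermal resistances, inner to outer:
  R_carbon steel = (1/3.80 − 1/3.82)/(4πk) = 0.001378/(4π·52.6) = 2.084×10^-6 K/W
  R_fibreglass batt = (1/3.82 − 1/4.52)/(4πk) = 0.04054/(4π·0.0344) = 0.09378 K/W
  R_phenolic foam = (1/4.52 − 1/4.90)/(4πk) = 0.01716/(4π·0.0204) = 0.06693 K/W
ΣR = 2.084×10^-6 + 0.09378 + 0.06693 = 0.1607 K/W
Q = ΔT/ΣR = (38.6 °C − 10.7 °C)/0.1607 = 173.6 W
From the inner boundary to the fibreglass batt/phenolic foam interface, ΣR_partial = 0.09378 K/W.
T_interface = T_in − Q·ΣR_partial = 38.6 °C − (173.6)(0.09378) = 22.3 °C

T = 22.3 °C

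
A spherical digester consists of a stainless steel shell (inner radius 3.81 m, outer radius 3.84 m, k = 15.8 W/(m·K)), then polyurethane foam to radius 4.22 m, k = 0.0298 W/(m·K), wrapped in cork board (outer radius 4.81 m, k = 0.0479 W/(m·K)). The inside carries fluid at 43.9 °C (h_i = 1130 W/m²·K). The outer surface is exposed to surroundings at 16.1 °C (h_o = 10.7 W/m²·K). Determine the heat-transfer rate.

Q = 250 W

Series thermal resistances, inner to outer:
  R_conv,in = 1/(4πr²h) = 1/(4π·3.81²·1130) = 4.851×10^-6 K/W
  R_stainless steel = (1/3.81 − 1/3.84)/(4πk) = 0.002051/(4π·15.8) = 1.033×10^-5 K/W
  R_polyurethane foam = (1/3.84 − 1/4.22)/(4πk) = 0.02345/(4π·0.0298) = 0.06262 K/W
  R_cork board = (1/4.22 − 1/4.81)/(4πk) = 0.02907/(4π·0.0479) = 0.04829 K/W
  R_conv,out = 1/(4πr²h) = 1/(4π·4.81²·10.7) = 3.215×10^-4 K/W
ΣR = 4.851×10^-6 + 1.033×10^-5 + 0.06262 + 0.04829 + 3.215×10^-4 = 0.1112 K/W
Q = ΔT/ΣR = (43.9 °C − 16.1 °C)/0.1112 = 250 W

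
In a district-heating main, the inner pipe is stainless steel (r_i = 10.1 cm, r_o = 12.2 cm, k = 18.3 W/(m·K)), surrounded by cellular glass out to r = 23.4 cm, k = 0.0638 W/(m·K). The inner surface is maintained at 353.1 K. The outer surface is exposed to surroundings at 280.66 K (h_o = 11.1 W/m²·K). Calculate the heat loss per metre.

Q' = 42.9 W/m

Resistance network (inner→outer):
  R'_stainless steel = ln(0.122/0.101)/(2πk) = 0.1889/(2π·18.3) = 0.001643 m·K/W
  R'_cellular glass = ln(0.234/0.122)/(2πk) = 0.6513/(2π·0.0638) = 1.625 m·K/W
  R'_conv,out = 1/(2πr h) = 1/(2π·0.234·11.1) = 0.06127 m·K/W
ΣR = 0.001643 + 1.625 + 0.06127 = 1.688 m·K/W
Q' = ΔT/ΣR = (353.1 K − 280.66 K)/1.688 = 42.9 W/m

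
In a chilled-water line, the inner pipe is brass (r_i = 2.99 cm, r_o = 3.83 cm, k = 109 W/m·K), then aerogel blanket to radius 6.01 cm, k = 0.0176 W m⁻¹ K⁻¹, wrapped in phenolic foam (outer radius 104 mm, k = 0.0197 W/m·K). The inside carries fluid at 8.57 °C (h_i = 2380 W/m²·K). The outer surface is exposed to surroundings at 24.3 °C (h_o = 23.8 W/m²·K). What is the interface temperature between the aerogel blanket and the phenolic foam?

Treat each layer as a resistance in series:
  R'_conv,in = 1/(2πr h) = 1/(2π·0.0299·2380) = 0.002237 m·K/W
  R'_brass = ln(0.0383/0.0299)/(2πk) = 0.2476/(2π·109) = 3.615×10^-4 m·K/W
  R'_aerogel blanket = ln(0.0601/0.0383)/(2πk) = 0.4506/(2π·0.0176) = 4.074 m·K/W
  R'_phenolic foam = ln(0.104/0.0601)/(2πk) = 0.5484/(2π·0.0197) = 4.430 m·K/W
  R'_conv,out = 1/(2πr h) = 1/(2π·0.104·23.8) = 0.06430 m·K/W
ΣR = 0.002237 + 3.615×10^-4 + 4.074 + 4.430 + 0.06430 = 8.571 m·K/W
Q' = ΔT/ΣR = (8.57 °C − 24.3 °C)/8.571 = -1.835 W/m
From the inner boundary to the aerogel blanket/phenolic foam interface, ΣR_partial = 4.077 m·K/W.
T_interface = T_in − Q'·ΣR_partial = 8.57 °C − (-1.835)(4.077) = 16.1 °C

T = 16.1 °C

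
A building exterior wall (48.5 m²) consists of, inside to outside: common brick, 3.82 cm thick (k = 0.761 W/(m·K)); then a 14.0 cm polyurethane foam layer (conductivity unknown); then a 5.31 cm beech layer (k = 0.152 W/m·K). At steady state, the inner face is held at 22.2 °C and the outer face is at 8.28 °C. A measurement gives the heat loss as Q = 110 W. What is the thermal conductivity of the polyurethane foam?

k = 0.0244 W/m·K

ΣR = ΔT/Q = |22.2 − 8.28|/110 = 0.1265 K/W
Known resistances:
  R_common brick = L/(kA) = 0.0382/(0.761·48.5) = 0.001035 K/W
  R_beech = L/(kA) = 0.0531/(0.152·48.5) = 0.007203 K/W
R_polyurethane foam = ΣR − ΣR_known = 0.1265 − 0.008238 = 0.1183 K/W
L/(kA) = 0.1183 ⇒ k = 0.140/(0.1183·48.5) = 0.0244 W/m·K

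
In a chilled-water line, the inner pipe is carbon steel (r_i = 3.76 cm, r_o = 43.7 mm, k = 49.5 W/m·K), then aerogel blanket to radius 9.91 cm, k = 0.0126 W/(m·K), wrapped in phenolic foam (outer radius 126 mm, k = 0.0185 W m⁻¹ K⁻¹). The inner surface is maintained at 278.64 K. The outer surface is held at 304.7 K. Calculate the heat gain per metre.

Q' = 2.10 W/m

Series thermal resistances, inner to outer:
  R'_carbon steel = ln(0.0437/0.0376)/(2πk) = 0.1503/(2π·49.5) = 4.834×10^-4 m·K/W
  R'_aerogel blanket = ln(0.0991/0.0437)/(2πk) = 0.8188/(2π·0.0126) = 10.34 m·K/W
  R'_phenolic foam = ln(0.126/0.0991)/(2πk) = 0.2402/(2π·0.0185) = 2.066 m·K/W
ΣR = 4.834×10^-4 + 10.34 + 2.066 = 12.41 m·K/W
Q' = ΔT/ΣR = (278.64 K − 304.7 K)/12.41 = -2.10 W/m
(Negative Q' ⇒ heat flows inward; heat gain = 2.10 W/m.)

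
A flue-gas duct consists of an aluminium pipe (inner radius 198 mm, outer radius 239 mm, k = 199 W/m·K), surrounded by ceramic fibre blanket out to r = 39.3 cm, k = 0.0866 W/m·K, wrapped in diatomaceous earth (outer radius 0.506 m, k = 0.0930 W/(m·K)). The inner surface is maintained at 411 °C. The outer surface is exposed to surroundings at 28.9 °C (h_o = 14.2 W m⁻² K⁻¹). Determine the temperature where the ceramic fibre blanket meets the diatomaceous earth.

T = 156 °C

Resistance network (inner→outer):
  R'_aluminium = ln(0.239/0.198)/(2πk) = 0.1882/(2π·199) = 1.505×10^-4 m·K/W
  R'_ceramic fibre blanket = ln(0.393/0.239)/(2πk) = 0.4973/(2π·0.0866) = 0.9140 m·K/W
  R'_diatomaceous earth = ln(0.506/0.393)/(2πk) = 0.2527/(2π·0.0930) = 0.4325 m·K/W
  R'_conv,out = 1/(2πr h) = 1/(2π·0.506·14.2) = 0.02215 m·K/W
ΣR = 1.505×10^-4 + 0.9140 + 0.4325 + 0.02215 = 1.369 m·K/W
Q' = ΔT/ΣR = (411 °C − 28.9 °C)/1.369 = 279.1 W/m
From the inner boundary to the ceramic fibre blanket/diatomaceous earth interface, ΣR_partial = 0.9142 m·K/W.
T_interface = T_in − Q'·ΣR_partial = 411 °C − (279.1)(0.9142) = 156 °C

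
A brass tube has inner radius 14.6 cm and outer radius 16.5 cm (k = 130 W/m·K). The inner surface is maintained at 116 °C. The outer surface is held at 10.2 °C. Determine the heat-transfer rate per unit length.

Q' = 2πk·ΔT/ln(r₂/r₁) = 2π × 130 × 105.8 / ln(0.165/0.146) = 7.06×10^5 W/m

Q' = 7.06×10^5 W/m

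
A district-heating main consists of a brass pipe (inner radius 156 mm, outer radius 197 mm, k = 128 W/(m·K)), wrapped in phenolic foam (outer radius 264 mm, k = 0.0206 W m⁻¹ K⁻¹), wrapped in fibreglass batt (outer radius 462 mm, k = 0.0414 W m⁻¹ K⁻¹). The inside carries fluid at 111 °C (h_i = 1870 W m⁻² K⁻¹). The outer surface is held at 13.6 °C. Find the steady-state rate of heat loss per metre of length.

Q' = 22.1 W/m

Treat each layer as a resistance in series:
  R'_conv,in = 1/(2πr h) = 1/(2π·0.156·1870) = 5.456×10^-4 m·K/W
  R'_brass = ln(0.197/0.156)/(2πk) = 0.2333/(2π·128) = 2.901×10^-4 m·K/W
  R'_phenolic foam = ln(0.264/0.197)/(2πk) = 0.2927/(2π·0.0206) = 2.262 m·K/W
  R'_fibreglass batt = ln(0.462/0.264)/(2πk) = 0.5596/(2π·0.0414) = 2.151 m·K/W
ΣR = 5.456×10^-4 + 2.901×10^-4 + 2.262 + 2.151 = 4.414 m·K/W
Q' = ΔT/ΣR = (111 °C − 13.6 °C)/4.414 = 22.1 W/m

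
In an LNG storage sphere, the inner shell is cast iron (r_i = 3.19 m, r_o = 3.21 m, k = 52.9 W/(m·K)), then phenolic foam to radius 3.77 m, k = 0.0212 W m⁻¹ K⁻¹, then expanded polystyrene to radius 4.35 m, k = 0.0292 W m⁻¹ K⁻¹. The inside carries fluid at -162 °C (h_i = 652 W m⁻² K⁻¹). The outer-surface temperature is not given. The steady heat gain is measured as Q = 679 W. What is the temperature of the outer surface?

T_out = 21.4 °C

Sum the resistances:
  R_conv,in = 1/(4πr²h) = 1/(4π·3.19²·652) = 1.199×10^-5 K/W
  R_cast iron = (1/3.19 − 1/3.21)/(4πk) = 0.001953/(4π·52.9) = 2.938×10^-6 K/W
  R_phenolic foam = (1/3.21 − 1/3.77)/(4πk) = 0.04627/(4π·0.0212) = 0.1737 K/W
  R_expanded polystyrene = (1/3.77 − 1/4.35)/(4πk) = 0.03537/(4π·0.0292) = 0.09638 K/W
ΣR = 0.2701 K/W
ΔT = Q·ΣR = 679 × 0.2701 = 183.4 K
Heat flows inward, so T_out = T_in + ΔT = -162 + 183.4 = 21.4 °C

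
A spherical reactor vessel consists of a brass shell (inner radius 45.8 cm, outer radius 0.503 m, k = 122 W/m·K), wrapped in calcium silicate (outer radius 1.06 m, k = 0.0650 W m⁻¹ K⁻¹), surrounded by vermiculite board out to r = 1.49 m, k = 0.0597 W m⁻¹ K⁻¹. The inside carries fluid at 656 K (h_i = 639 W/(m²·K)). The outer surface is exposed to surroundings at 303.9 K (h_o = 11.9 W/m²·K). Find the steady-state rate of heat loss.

Resistance network (inner→outer):
  R_conv,in = 1/(4πr²h) = 1/(4π·0.458²·639) = 5.937×10^-4 K/W
  R_brass = (1/0.458 − 1/0.503)/(4πk) = 0.1953/(4π·122) = 1.274×10^-4 K/W
  R_calcium silicate = (1/0.503 − 1/1.06)/(4πk) = 1.045/(4π·0.0650) = 1.279 K/W
  R_vermiculite board = (1/1.06 − 1/1.49)/(4πk) = 0.2723/(4π·0.0597) = 0.3629 K/W
  R_conv,out = 1/(4πr²h) = 1/(4π·1.49²·11.9) = 0.003012 K/W
ΣR = 5.937×10^-4 + 1.274×10^-4 + 1.279 + 0.3629 + 0.003012 = 1.646 K/W
Q = ΔT/ΣR = (656 K − 303.9 K)/1.646 = 214 W

Q = 214 W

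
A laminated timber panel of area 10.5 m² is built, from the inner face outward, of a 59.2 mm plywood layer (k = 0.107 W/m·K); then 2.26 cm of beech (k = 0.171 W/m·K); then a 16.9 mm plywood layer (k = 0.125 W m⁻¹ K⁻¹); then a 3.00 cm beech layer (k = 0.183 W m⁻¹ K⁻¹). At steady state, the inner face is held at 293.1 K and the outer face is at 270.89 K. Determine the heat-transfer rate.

Q = 237 W

Series thermal resistances, inner to outer:
  R_plywood = L/(kA) = 0.0592/(0.107·10.5) = 0.05269 K/W
  R_beech = L/(kA) = 0.0226/(0.171·10.5) = 0.01259 K/W
  R_plywood = L/(kA) = 0.0169/(0.125·10.5) = 0.01288 K/W
  R_beech = L/(kA) = 0.0300/(0.183·10.5) = 0.01561 K/W
ΣR = 0.05269 + 0.01259 + 0.01288 + 0.01561 = 0.09377 K/W
Q = ΔT/ΣR = (293.1 K − 270.89 K)/0.09377 = 237 W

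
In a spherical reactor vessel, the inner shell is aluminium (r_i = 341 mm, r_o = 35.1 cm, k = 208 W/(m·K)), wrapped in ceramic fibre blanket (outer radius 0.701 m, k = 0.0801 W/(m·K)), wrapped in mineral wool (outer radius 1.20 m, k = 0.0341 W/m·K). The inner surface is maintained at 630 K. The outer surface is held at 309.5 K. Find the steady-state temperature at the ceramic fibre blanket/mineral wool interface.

Resistance network (inner→outer):
  R_aluminium = (1/0.341 − 1/0.351)/(4πk) = 0.08355/(4π·208) = 3.196×10^-5 K/W
  R_ceramic fibre blanket = (1/0.351 − 1/0.701)/(4πk) = 1.422/(4π·0.0801) = 1.413 K/W
  R_mineral wool = (1/0.701 − 1/1.20)/(4πk) = 0.5932/(4π·0.0341) = 1.384 K/W
ΣR = 3.196×10^-5 + 1.413 + 1.384 = 2.797 K/W
Q = ΔT/ΣR = (630 K − 309.5 K)/2.797 = 114.6 W
From the inner boundary to the ceramic fibre blanket/mineral wool interface, ΣR_partial = 1.413 K/W.
T_interface = T_in − Q·ΣR_partial = 630 K − (114.6)(1.413) = 468 K

T = 468 K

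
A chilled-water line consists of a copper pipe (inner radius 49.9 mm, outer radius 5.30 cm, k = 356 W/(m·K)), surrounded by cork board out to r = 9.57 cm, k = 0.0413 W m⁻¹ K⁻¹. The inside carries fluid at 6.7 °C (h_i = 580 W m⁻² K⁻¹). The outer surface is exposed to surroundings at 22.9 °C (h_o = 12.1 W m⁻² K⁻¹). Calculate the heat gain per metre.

Q' = 6.69 W/m

Resistance network (inner→outer):
  R'_conv,in = 1/(2πr h) = 1/(2π·0.0499·580) = 0.005499 m·K/W
  R'_copper = ln(0.0530/0.0499)/(2πk) = 0.06027/(2π·356) = 2.694×10^-5 m·K/W
  R'_cork board = ln(0.0957/0.0530)/(2πk) = 0.5909/(2π·0.0413) = 2.277 m·K/W
  R'_conv,out = 1/(2πr h) = 1/(2π·0.0957·12.1) = 0.1374 m·K/W
ΣR = 0.005499 + 2.694×10^-5 + 2.277 + 0.1374 = 2.420 m·K/W
Q' = ΔT/ΣR = (6.7 °C − 22.9 °C)/2.420 = -6.69 W/m
(Negative Q' ⇒ heat flows inward; heat gain = 6.69 W/m.)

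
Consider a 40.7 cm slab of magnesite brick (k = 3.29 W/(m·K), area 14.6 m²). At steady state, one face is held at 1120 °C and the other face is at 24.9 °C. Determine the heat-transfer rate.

Q = 129 kW

Q = kA·ΔT/L = 3.29 × 14.6 × |1120 °C − 24.9 °C| / 0.407 = 1.29×10^5 W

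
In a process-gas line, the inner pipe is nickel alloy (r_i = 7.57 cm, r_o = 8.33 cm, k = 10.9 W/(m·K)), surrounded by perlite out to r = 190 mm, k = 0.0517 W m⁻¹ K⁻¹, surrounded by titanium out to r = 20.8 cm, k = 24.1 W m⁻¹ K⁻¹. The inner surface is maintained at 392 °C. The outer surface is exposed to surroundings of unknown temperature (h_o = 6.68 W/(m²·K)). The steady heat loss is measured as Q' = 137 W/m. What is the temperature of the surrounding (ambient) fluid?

Sum the resistances:
  R'_nickel alloy = ln(0.0833/0.0757)/(2πk) = 0.09567/(2π·10.9) = 0.001397 m·K/W
  R'_perlite = ln(0.190/0.0833)/(2πk) = 0.8246/(2π·0.0517) = 2.538 m·K/W
  R'_titanium = ln(0.208/0.190)/(2πk) = 0.09051/(2π·24.1) = 5.977×10^-4 m·K/W
  R'_conv,out = 1/(2πr h) = 1/(2π·0.208·6.68) = 0.1145 m·K/W
ΣR = 2.655 m·K/W
ΔT = Q'·ΣR = 137 × 2.655 = 363.7 K
Heat flows outward, so T_out = T_in − ΔT = 392 − 363.7 = 28.3 °C

T_out = 28.3 °C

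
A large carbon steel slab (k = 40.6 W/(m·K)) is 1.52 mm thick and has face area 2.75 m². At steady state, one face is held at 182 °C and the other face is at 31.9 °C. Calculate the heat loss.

Q = 1.10×10^7 W

Q = kA·ΔT/L = 40.6 × 2.75 × |182 °C − 31.9 °C| / 0.00152 = 1.10×10^7 W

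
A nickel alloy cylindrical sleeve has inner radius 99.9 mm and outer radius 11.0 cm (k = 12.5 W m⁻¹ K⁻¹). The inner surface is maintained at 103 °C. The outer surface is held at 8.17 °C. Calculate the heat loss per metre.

Q' = 2πk·ΔT/ln(r₂/r₁) = 2π × 12.5 × 94.83 / ln(0.110/0.0999) = 77300 W/m

Q' = 77300 W/m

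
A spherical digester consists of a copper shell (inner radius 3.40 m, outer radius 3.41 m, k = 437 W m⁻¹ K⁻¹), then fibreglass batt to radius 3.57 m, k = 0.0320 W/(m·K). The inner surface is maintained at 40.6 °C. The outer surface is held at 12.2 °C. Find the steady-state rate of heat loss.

Q = 869 W

Treat each layer as a resistance in series:
  R_copper = (1/3.40 − 1/3.41)/(4πk) = 8.625×10^-4/(4π·437) = 1.571×10^-7 K/W
  R_fibreglass batt = (1/3.41 − 1/3.57)/(4πk) = 0.01314/(4π·0.0320) = 0.03268 K/W
ΣR = 1.571×10^-7 + 0.03268 = 0.03268 K/W
Q = ΔT/ΣR = (40.6 °C − 12.2 °C)/0.03268 = 869 W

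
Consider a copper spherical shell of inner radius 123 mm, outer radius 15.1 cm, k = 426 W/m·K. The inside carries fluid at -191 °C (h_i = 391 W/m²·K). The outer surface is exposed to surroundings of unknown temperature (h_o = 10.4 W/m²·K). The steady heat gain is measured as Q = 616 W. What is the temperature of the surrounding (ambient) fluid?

T_out = 24.2 °C

Series resistances:
  R_conv,in = 1/(4πr²h) = 1/(4π·0.123²·391) = 0.01345 K/W
  R_copper = (1/0.123 − 1/0.151)/(4πk) = 1.508/(4π·426) = 2.816×10^-4 K/W
  R_conv,out = 1/(4πr²h) = 1/(4π·0.151²·10.4) = 0.3356 K/W
ΣR = 0.3493 K/W
ΔT = Q·ΣR = 616 × 0.3493 = 215.2 K
Heat flows inward, so T_out = T_in + ΔT = -191 + 215.2 = 24.2 °C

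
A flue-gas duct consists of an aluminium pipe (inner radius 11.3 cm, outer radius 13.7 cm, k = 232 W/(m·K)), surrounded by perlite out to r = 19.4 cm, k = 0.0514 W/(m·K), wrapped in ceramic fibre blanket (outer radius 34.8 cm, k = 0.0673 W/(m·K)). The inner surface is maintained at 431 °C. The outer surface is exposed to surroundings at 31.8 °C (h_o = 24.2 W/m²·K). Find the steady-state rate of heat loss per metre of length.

Q' = 161 W/m

Resistance network (inner→outer):
  R'_aluminium = ln(0.137/0.113)/(2πk) = 0.1926/(2π·232) = 1.321×10^-4 m·K/W
  R'_perlite = ln(0.194/0.137)/(2πk) = 0.3479/(2π·0.0514) = 1.077 m·K/W
  R'_ceramic fibre blanket = ln(0.348/0.194)/(2πk) = 0.5843/(2π·0.0673) = 1.382 m·K/W
  R'_conv,out = 1/(2πr h) = 1/(2π·0.348·24.2) = 0.01890 m·K/W
ΣR = 1.321×10^-4 + 1.077 + 1.382 + 0.01890 = 2.478 m·K/W
Q' = ΔT/ΣR = (431 °C − 31.8 °C)/2.478 = 161 W/m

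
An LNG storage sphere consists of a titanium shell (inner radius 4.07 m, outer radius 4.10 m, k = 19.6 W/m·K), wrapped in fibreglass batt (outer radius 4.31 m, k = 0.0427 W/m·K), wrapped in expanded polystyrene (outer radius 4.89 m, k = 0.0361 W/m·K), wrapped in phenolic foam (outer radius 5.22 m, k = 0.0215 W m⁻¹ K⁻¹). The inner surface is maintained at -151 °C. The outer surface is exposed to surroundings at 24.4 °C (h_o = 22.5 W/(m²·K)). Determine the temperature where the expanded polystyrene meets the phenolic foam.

Resistance network (inner→outer):
  R_titanium = (1/4.07 − 1/4.10)/(4πk) = 0.001798/(4π·19.6) = 7.299×10^-6 K/W
  R_fibreglass batt = (1/4.10 − 1/4.31)/(4πk) = 0.01188/(4π·0.0427) = 0.02215 K/W
  R_expanded polystyrene = (1/4.31 − 1/4.89)/(4πk) = 0.02752/(4π·0.0361) = 0.06066 K/W
  R_phenolic foam = (1/4.89 − 1/5.22)/(4πk) = 0.01293/(4π·0.0215) = 0.04785 K/W
  R_conv,out = 1/(4πr²h) = 1/(4π·5.22²·22.5) = 1.298×10^-4 K/W
ΣR = 7.299×10^-6 + 0.02215 + 0.06066 + 0.04785 + 1.298×10^-4 = 0.1308 K/W
Q = ΔT/ΣR = (-151 °C − 24.4 °C)/0.1308 = -1341 W
From the inner boundary to the expanded polystyrene/phenolic foam interface, ΣR_partial = 0.08282 K/W.
T_interface = T_in − Q·ΣR_partial = -151 °C − (-1341)(0.08282) = -39.9 °C

T = -39.9 °C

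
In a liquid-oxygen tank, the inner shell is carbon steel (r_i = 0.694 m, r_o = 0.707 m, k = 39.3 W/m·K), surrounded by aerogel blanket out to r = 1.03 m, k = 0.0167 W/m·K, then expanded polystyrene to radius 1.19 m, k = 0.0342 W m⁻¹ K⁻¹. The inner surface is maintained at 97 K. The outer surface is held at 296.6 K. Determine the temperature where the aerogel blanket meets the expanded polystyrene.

Series thermal resistances, inner to outer:
  R_carbon steel = (1/0.694 − 1/0.707)/(4πk) = 0.02650/(4π·39.3) = 5.365×10^-5 K/W
  R_aerogel blanket = (1/0.707 − 1/1.03)/(4πk) = 0.4436/(4π·0.0167) = 2.114 K/W
  R_expanded polystyrene = (1/1.03 − 1/1.19)/(4πk) = 0.1305/(4π·0.0342) = 0.3037 K/W
ΣR = 5.365×10^-5 + 2.114 + 0.3037 = 2.418 K/W
Q = ΔT/ΣR = (97 K − 296.6 K)/2.418 = -82.55 W
From the inner boundary to the aerogel blanket/expanded polystyrene interface, ΣR_partial = 2.114 K/W.
T_interface = T_in − Q·ΣR_partial = 97 K − (-82.55)(2.114) = 271.5 K

T = 271.5 K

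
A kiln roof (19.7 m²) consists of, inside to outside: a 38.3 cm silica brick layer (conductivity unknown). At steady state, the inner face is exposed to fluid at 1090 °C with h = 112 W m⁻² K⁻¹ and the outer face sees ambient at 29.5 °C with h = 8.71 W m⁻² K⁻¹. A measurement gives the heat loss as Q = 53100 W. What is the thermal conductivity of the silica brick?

ΣR = ΔT/Q = |1090 − 29.5|/53100 = 0.01997 K/W
Known resistances:
  R_conv,in = 1/(hA) = 1/(112·19.7) = 4.532×10^-4 K/W
  R_conv,out = 1/(hA) = 1/(8.71·19.7) = 0.005828 K/W
R_silica brick = ΣR − ΣR_known = 0.01997 − 0.006281 = 0.01369 K/W
L/(kA) = 0.01369 ⇒ k = 0.383/(0.01369·19.7) = 1.42 W/m·K

k = 1.42 W/m·K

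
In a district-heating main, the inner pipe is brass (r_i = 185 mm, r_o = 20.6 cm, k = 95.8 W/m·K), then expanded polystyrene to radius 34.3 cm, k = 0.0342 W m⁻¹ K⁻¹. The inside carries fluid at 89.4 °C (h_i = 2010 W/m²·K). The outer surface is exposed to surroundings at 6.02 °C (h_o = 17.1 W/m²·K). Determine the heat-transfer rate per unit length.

Q' = 34.7 W/m

Resistance network (inner→outer):
  R'_conv,in = 1/(2πr h) = 1/(2π·0.185·2010) = 4.280×10^-4 m·K/W
  R'_brass = ln(0.206/0.185)/(2πk) = 0.1075/(2π·95.8) = 1.786×10^-4 m·K/W
  R'_expanded polystyrene = ln(0.343/0.206)/(2πk) = 0.5099/(2π·0.0342) = 2.373 m·K/W
  R'_conv,out = 1/(2πr h) = 1/(2π·0.343·17.1) = 0.02714 m·K/W
ΣR = 4.280×10^-4 + 1.786×10^-4 + 2.373 + 0.02714 = 2.401 m·K/W
Q' = ΔT/ΣR = (89.4 °C − 6.02 °C)/2.401 = 34.7 W/m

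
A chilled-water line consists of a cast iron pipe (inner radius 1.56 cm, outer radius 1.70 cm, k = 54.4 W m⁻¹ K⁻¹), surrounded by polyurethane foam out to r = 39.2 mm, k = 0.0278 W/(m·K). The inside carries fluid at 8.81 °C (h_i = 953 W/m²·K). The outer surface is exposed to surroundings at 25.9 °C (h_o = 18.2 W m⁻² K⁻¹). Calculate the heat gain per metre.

Q' = 3.41 W/m

Series thermal resistances, inner to outer:
  R'_conv,in = 1/(2πr h) = 1/(2π·0.0156·953) = 0.01071 m·K/W
  R'_cast iron = ln(0.0170/0.0156)/(2πk) = 0.08594/(2π·54.4) = 2.514×10^-4 m·K/W
  R'_polyurethane foam = ln(0.0392/0.0170)/(2πk) = 0.8355/(2π·0.0278) = 4.783 m·K/W
  R'_conv,out = 1/(2πr h) = 1/(2π·0.0392·18.2) = 0.2231 m·K/W
ΣR = 0.01071 + 2.514×10^-4 + 4.783 + 0.2231 = 5.017 m·K/W
Q' = ΔT/ΣR = (8.81 °C − 25.9 °C)/5.017 = -3.41 W/m
(Negative Q' ⇒ heat flows inward; heat gain = 3.41 W/m.)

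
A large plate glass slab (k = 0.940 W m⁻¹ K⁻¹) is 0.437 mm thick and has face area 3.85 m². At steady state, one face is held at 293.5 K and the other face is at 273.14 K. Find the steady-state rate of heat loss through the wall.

Q = kA·ΔT/L = 0.940 × 3.85 × |293.5 K − 273.14 K| / 4.37×10^-4 = 1.69×10^5 W

Q = 1.69×10^5 W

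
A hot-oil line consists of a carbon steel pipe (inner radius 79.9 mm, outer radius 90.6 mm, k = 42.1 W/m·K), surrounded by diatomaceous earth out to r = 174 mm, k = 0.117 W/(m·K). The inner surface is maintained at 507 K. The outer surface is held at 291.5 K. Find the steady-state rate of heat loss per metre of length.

Q' = 243 W/m

Resistance network (inner→outer):
  R'_carbon steel = ln(0.0906/0.0799)/(2πk) = 0.1257/(2π·42.1) = 4.751×10^-4 m·K/W
  R'_diatomaceous earth = ln(0.174/0.0906)/(2πk) = 0.6526/(2π·0.117) = 0.8877 m·K/W
ΣR = 4.751×10^-4 + 0.8877 = 0.8882 m·K/W
Q' = ΔT/ΣR = (507 K − 291.5 K)/0.8882 = 243 W/m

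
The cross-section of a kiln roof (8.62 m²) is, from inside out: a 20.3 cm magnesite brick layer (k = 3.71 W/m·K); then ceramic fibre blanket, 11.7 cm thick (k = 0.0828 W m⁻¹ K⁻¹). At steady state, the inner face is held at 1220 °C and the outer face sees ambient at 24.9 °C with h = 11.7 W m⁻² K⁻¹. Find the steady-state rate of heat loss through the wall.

Q = 6.63 kW

Treat each layer as a resistance in series:
  R_magnesite brick = L/(kA) = 0.203/(3.71·8.62) = 0.006348 K/W
  R_ceramic fibre blanket = L/(kA) = 0.117/(0.0828·8.62) = 0.1639 K/W
  R_conv,out = 1/(hA) = 1/(11.7·8.62) = 0.009915 K/W
ΣR = 0.006348 + 0.1639 + 0.009915 = 0.1802 K/W
Q = ΔT/ΣR = (1220 °C − 24.9 °C)/0.1802 = 6630 W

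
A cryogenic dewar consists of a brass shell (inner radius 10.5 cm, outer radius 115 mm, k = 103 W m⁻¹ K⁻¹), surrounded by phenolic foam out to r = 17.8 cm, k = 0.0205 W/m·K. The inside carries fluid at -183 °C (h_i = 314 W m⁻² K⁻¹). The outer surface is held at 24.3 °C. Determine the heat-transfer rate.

Resistance network (inner→outer):
  R_conv,in = 1/(4πr²h) = 1/(4π·0.105²·314) = 0.02299 K/W
  R_brass = (1/0.105 − 1/0.115)/(4πk) = 0.8282/(4π·103) = 6.398×10^-4 K/W
  R_phenolic foam = (1/0.115 − 1/0.178)/(4πk) = 3.078/(4π·0.0205) = 11.95 K/W
ΣR = 0.02299 + 6.398×10^-4 + 11.95 = 11.97 K/W
Q = ΔT/ΣR = (-183 °C − 24.3 °C)/11.97 = -17.3 W
(Negative Q ⇒ heat flows inward; heat gain = 17.3 W.)

Q = 17.3 W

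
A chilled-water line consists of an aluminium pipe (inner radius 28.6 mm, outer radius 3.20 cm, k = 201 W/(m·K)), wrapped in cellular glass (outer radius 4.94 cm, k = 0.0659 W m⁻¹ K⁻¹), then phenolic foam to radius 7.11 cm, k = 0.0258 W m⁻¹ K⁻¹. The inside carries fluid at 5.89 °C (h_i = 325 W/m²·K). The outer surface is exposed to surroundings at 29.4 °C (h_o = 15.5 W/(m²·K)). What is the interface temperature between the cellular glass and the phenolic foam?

Treat each layer as a resistance in series:
  R'_conv,in = 1/(2πr h) = 1/(2π·0.0286·325) = 0.01712 m·K/W
  R'_aluminium = ln(0.0320/0.0286)/(2πk) = 0.1123/(2π·201) = 8.894×10^-5 m·K/W
  R'_cellular glass = ln(0.0494/0.0320)/(2πk) = 0.4342/(2π·0.0659) = 1.049 m·K/W
  R'_phenolic foam = ln(0.0711/0.0494)/(2πk) = 0.3641/(2π·0.0258) = 2.246 m·K/W
  R'_conv,out = 1/(2πr h) = 1/(2π·0.0711·15.5) = 0.1444 m·K/W
ΣR = 0.01712 + 8.894×10^-5 + 1.049 + 2.246 + 0.1444 = 3.457 m·K/W
Q' = ΔT/ΣR = (5.89 °C − 29.4 °C)/3.457 = -6.801 W/m
From the inner boundary to the cellular glass/phenolic foam interface, ΣR_partial = 1.066 m·K/W.
T_interface = T_in − Q'·ΣR_partial = 5.89 °C − (-6.801)(1.066) = 13.1 °C

T = 13.1 °C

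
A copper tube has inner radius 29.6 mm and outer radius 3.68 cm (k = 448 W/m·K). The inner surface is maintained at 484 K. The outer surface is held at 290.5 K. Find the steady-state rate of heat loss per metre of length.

Q' = 2500 kW/m

Q' = 2πk·ΔT/ln(r₂/r₁) = 2π × 448 × 193.5 / ln(0.0368/0.0296) = 2.50×10^6 W/m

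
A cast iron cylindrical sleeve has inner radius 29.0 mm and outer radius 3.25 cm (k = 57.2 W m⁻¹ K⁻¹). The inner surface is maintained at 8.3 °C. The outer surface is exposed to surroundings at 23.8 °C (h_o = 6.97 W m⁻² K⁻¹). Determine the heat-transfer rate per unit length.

Resistance network (inner→outer):
  R'_cast iron = ln(0.0325/0.0290)/(2πk) = 0.1139/(2π·57.2) = 3.170×10^-4 m·K/W
  R'_conv,out = 1/(2πr h) = 1/(2π·0.0325·6.97) = 0.7026 m·K/W
ΣR = 3.170×10^-4 + 0.7026 = 0.7029 m·K/W
Q' = ΔT/ΣR = (8.3 °C − 23.8 °C)/0.7029 = -22.1 W/m
(Negative Q' ⇒ heat flows inward; heat gain = 22.1 W/m.)

Q' = 22.1 W/m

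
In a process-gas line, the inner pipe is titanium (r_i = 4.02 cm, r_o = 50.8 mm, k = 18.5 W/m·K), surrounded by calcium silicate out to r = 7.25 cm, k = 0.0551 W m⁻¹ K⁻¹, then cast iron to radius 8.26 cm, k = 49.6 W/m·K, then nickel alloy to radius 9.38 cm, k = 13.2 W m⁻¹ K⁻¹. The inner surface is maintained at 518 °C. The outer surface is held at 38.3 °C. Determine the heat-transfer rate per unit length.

Q' = 465 W/m

Treat each layer as a resistance in series:
  R'_titanium = ln(0.0508/0.0402)/(2πk) = 0.2340/(2π·18.5) = 0.002013 m·K/W
  R'_calcium silicate = ln(0.0725/0.0508)/(2πk) = 0.3557/(2π·0.0551) = 1.027 m·K/W
  R'_cast iron = ln(0.0826/0.0725)/(2πk) = 0.1304/(2π·49.6) = 4.185×10^-4 m·K/W
  R'_nickel alloy = ln(0.0938/0.0826)/(2πk) = 0.1272/(2π·13.2) = 0.001533 m·K/W
ΣR = 0.002013 + 1.027 + 4.185×10^-4 + 0.001533 = 1.031 m·K/W
Q' = ΔT/ΣR = (518 °C − 38.3 °C)/1.031 = 465 W/m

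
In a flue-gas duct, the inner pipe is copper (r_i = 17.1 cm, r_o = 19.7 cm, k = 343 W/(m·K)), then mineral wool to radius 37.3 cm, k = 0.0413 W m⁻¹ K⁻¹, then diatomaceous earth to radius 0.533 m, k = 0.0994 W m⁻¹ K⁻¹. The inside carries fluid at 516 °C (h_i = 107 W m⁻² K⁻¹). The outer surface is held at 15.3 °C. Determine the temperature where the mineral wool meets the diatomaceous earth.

T = 109 °C

Treat each layer as a resistance in series:
  R'_conv,in = 1/(2πr h) = 1/(2π·0.171·107) = 0.008698 m·K/W
  R'_copper = ln(0.197/0.171)/(2πk) = 0.1415/(2π·343) = 6.568×10^-5 m·K/W
  R'_mineral wool = ln(0.373/0.197)/(2πk) = 0.6384/(2π·0.0413) = 2.460 m·K/W
  R'_diatomaceous earth = ln(0.533/0.373)/(2πk) = 0.3569/(2π·0.0994) = 0.5715 m·K/W
ΣR = 0.008698 + 6.568×10^-5 + 2.460 + 0.5715 = 3.040 m·K/W
Q' = ΔT/ΣR = (516 °C − 15.3 °C)/3.040 = 164.7 W/m
From the inner boundary to the mineral wool/diatomaceous earth interface, ΣR_partial = 2.469 m·K/W.
T_interface = T_in − Q'·ΣR_partial = 516 °C − (164.7)(2.469) = 109 °C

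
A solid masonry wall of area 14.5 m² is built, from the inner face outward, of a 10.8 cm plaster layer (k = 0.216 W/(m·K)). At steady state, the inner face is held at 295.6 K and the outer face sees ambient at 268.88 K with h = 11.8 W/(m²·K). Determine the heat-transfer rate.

Resistance network (inner→outer):
  R_plaster = L/(kA) = 0.108/(0.216·14.5) = 0.03448 K/W
  R_conv,out = 1/(hA) = 1/(11.8·14.5) = 0.005845 K/W
ΣR = 0.03448 + 0.005845 = 0.04032 K/W
Q = ΔT/ΣR = (295.6 K − 268.88 K)/0.04032 = 663 W

Q = 663 W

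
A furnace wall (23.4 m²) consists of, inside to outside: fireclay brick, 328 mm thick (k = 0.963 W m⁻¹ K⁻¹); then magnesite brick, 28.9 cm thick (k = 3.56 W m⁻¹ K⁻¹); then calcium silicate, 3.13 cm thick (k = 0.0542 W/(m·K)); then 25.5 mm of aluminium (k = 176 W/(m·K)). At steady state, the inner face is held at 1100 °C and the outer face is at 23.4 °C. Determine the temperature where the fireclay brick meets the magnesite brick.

T = 733 °C

Treat each layer as a resistance in series:
  R_fireclay brick = L/(kA) = 0.328/(0.963·23.4) = 0.01456 K/W
  R_magnesite brick = L/(kA) = 0.289/(3.56·23.4) = 0.003469 K/W
  R_calcium silicate = L/(kA) = 0.0313/(0.0542·23.4) = 0.02468 K/W
  R_aluminium = L/(kA) = 0.0255/(176·23.4) = 6.192×10^-6 K/W
ΣR = 0.01456 + 0.003469 + 0.02468 + 6.192×10^-6 = 0.04272 K/W
Q = ΔT/ΣR = (1100 °C − 23.4 °C)/0.04272 = 25200 W
From the inner boundary to the fireclay brick/magnesite brick interface, ΣR_partial = 0.01456 K/W.
T_interface = T_in − Q·ΣR_partial = 1100 °C − (25200)(0.01456) = 733 °C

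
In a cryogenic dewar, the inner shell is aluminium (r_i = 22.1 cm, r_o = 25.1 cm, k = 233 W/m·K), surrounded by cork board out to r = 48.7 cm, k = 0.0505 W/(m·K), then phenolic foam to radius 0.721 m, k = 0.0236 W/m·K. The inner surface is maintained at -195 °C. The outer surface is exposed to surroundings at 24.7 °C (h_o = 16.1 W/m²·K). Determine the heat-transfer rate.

Treat each layer as a resistance in series:
  R_aluminium = (1/0.221 − 1/0.251)/(4πk) = 0.5408/(4π·233) = 1.847×10^-4 K/W
  R_cork board = (1/0.251 − 1/0.487)/(4πk) = 1.931/(4π·0.0505) = 3.042 K/W
  R_phenolic foam = (1/0.487 − 1/0.721)/(4πk) = 0.6664/(4π·0.0236) = 2.247 K/W
  R_conv,out = 1/(4πr²h) = 1/(4π·0.721²·16.1) = 0.009508 K/W
ΣR = 1.847×10^-4 + 3.042 + 2.247 + 0.009508 = 5.299 K/W
Q = ΔT/ΣR = (-195 °C − 24.7 °C)/5.299 = -41.5 W
(Negative Q ⇒ heat flows inward; heat gain = 41.5 W.)

Q = 41.5 W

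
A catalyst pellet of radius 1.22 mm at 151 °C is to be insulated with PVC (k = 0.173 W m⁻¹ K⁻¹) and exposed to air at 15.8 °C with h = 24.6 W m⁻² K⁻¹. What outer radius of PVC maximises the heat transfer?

For a sphere, r_cr = 2k_ins/h = 2·0.173/24.6 = 0.0141 m = 1.41 cm

r_cr = 1.41 cm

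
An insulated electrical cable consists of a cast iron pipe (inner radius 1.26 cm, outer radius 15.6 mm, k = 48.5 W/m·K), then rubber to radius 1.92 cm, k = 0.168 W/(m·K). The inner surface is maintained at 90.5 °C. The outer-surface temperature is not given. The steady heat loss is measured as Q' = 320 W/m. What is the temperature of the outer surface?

Series resistances:
  R'_cast iron = ln(0.0156/0.0126)/(2πk) = 0.2136/(2π·48.5) = 7.009×10^-4 m·K/W
  R'_rubber = ln(0.0192/0.0156)/(2πk) = 0.2076/(2π·0.168) = 0.1967 m·K/W
ΣR = 0.1974 m·K/W
ΔT = Q'·ΣR = 320 × 0.1974 = 63.17 K
Heat flows outward, so T_out = T_in − ΔT = 90.5 − 63.17 = 27.3 °C

T_out = 27.3 °C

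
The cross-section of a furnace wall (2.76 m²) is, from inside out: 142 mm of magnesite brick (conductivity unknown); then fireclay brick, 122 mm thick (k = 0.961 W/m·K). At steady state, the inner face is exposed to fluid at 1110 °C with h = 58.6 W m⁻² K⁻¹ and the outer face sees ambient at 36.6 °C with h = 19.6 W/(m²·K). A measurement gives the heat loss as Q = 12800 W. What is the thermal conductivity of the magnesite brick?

ΣR = ΔT/Q = |1110 − 36.6|/12800 = 0.08386 K/W
Known resistances:
  R_conv,in = 1/(hA) = 1/(58.6·2.76) = 0.006183 K/W
  R_fireclay brick = L/(kA) = 0.122/(0.961·2.76) = 0.04600 K/W
  R_conv,out = 1/(hA) = 1/(19.6·2.76) = 0.01849 K/W
R_magnesite brick = ΣR − ΣR_known = 0.08386 − 0.07067 = 0.01319 K/W
L/(kA) = 0.01319 ⇒ k = 0.142/(0.01319·2.76) = 3.90 W/m·K

k = 3.90 W/m·K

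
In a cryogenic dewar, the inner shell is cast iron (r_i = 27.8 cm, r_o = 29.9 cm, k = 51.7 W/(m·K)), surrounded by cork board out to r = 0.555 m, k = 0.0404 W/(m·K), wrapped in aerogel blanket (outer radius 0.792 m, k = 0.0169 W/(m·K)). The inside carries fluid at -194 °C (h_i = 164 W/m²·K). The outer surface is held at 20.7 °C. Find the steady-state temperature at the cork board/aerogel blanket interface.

T = -76.9 °C

Treat each layer as a resistance in series:
  R_conv,in = 1/(4πr²h) = 1/(4π·0.278²·164) = 0.006279 K/W
  R_cast iron = (1/0.278 − 1/0.299)/(4πk) = 0.2526/(4π·51.7) = 3.889×10^-4 K/W
  R_cork board = (1/0.299 − 1/0.555)/(4πk) = 1.543/(4π·0.0404) = 3.039 K/W
  R_aerogel blanket = (1/0.555 − 1/0.792)/(4πk) = 0.5392/(4π·0.0169) = 2.539 K/W
ΣR = 0.006279 + 3.889×10^-4 + 3.039 + 2.539 = 5.585 K/W
Q = ΔT/ΣR = (-194 °C − 20.7 °C)/5.585 = -38.44 W
From the inner boundary to the cork board/aerogel blanket interface, ΣR_partial = 3.046 K/W.
T_interface = T_in − Q·ΣR_partial = -194 °C − (-38.44)(3.046) = -76.9 °C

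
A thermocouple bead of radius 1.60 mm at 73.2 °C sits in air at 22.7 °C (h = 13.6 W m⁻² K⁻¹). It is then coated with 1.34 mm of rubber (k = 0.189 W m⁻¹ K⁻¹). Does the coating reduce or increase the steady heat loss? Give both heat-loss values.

Critical radius for a sphere: r_cr = 2k/h = 0.0278 m = 2.78 cm.
Outer radius after coating: r₂ = 0.00160 + 0.00134 = 0.00294 m.
Since r₁ < r_cr and r₂ ≤ r_cr, the coating moves toward the maximum at r_cr — heat loss rises.
Bare: R = 1/(4πr₁²h) = 2286 K/W; Q = 50.5/2286 = 0.0221 W.
Coated: R = R_cond + R_conv = 796.9 K/W; Q = 50.5/796.9 = 0.0634 W.

increases: 0.0221 → 0.0634 W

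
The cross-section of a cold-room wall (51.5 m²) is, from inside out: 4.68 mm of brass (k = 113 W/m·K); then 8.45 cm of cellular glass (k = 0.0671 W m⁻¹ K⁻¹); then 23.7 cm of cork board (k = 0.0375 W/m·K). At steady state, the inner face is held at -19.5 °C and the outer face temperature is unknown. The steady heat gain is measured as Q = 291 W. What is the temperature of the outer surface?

T_out = 23.3 °C

Series resistances:
  R_brass = L/(kA) = 0.00468/(113·51.5) = 8.042×10^-7 K/W
  R_cellular glass = L/(kA) = 0.0845/(0.0671·51.5) = 0.02445 K/W
  R_cork board = L/(kA) = 0.237/(0.0375·51.5) = 0.1227 K/W
ΣR = 0.1472 K/W
ΔT = Q·ΣR = 291 × 0.1472 = 42.84 K
Heat flows inward, so T_out = T_in + ΔT = -19.5 + 42.84 = 23.3 °C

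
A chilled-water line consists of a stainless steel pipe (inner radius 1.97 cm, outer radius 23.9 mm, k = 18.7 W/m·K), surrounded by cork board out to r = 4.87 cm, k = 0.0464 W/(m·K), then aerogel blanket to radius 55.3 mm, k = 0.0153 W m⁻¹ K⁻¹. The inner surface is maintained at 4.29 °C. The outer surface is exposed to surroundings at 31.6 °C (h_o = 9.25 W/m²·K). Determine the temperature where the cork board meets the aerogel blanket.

T = 20.7 °C

Resistance network (inner→outer):
  R'_stainless steel = ln(0.0239/0.0197)/(2πk) = 0.1933/(2π·18.7) = 0.001645 m·K/W
  R'_cork board = ln(0.0487/0.0239)/(2πk) = 0.7118/(2π·0.0464) = 2.442 m·K/W
  R'_aerogel blanket = ln(0.0553/0.0487)/(2πk) = 0.1271/(2π·0.0153) = 1.322 m·K/W
  R'_conv,out = 1/(2πr h) = 1/(2π·0.0553·9.25) = 0.3111 m·K/W
ΣR = 0.001645 + 2.442 + 1.322 + 0.3111 = 4.077 m·K/W
Q' = ΔT/ΣR = (4.29 °C − 31.6 °C)/4.077 = -6.699 W/m
From the inner boundary to the cork board/aerogel blanket interface, ΣR_partial = 2.444 m·K/W.
T_interface = T_in − Q'·ΣR_partial = 4.29 °C − (-6.699)(2.444) = 20.7 °C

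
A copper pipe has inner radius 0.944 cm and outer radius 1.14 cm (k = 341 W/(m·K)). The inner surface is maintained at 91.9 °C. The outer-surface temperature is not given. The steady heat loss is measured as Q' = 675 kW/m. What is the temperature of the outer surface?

T_out = 32.5 °C

Series resistances:
  R'_copper = ln(0.0114/0.00944)/(2πk) = 0.1887/(2π·341) = 8.805×10^-5 m·K/W
ΣR = 8.805×10^-5 m·K/W
ΔT = Q'·ΣR = 6.75×10^5 × 8.805×10^-5 = 59.43 K
Heat flows outward, so T_out = T_in − ΔT = 91.9 − 59.43 = 32.5 °C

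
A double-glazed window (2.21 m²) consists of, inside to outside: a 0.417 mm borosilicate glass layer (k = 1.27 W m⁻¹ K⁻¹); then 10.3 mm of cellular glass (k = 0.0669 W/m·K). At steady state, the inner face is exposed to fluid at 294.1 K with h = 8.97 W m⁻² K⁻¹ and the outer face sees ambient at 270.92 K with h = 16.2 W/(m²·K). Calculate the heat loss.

Resistance network (inner→outer):
  R_conv,in = 1/(hA) = 1/(8.97·2.21) = 0.05044 K/W
  R_borosilicate glass = L/(kA) = 4.17×10^-4/(1.27·2.21) = 1.486×10^-4 K/W
  R_cellular glass = L/(kA) = 0.0103/(0.0669·2.21) = 0.06967 K/W
  R_conv,out = 1/(hA) = 1/(16.2·2.21) = 0.02793 K/W
ΣR = 0.05044 + 1.486×10^-4 + 0.06967 + 0.02793 = 0.1482 K/W
Q = ΔT/ΣR = (294.1 K − 270.92 K)/0.1482 = 156 W

Q = 156 W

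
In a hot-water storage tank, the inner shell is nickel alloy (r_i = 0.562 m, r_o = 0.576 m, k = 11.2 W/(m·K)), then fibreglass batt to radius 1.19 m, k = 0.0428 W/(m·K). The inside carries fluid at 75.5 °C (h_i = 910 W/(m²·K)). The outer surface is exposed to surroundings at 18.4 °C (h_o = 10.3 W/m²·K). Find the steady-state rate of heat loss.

Treat each layer as a resistance in series:
  R_conv,in = 1/(4πr²h) = 1/(4π·0.562²·910) = 2.769×10^-4 K/W
  R_nickel alloy = (1/0.562 − 1/0.576)/(4πk) = 0.04325/(4π·11.2) = 3.073×10^-4 K/W
  R_fibreglass batt = (1/0.576 − 1/1.19)/(4πk) = 0.8958/(4π·0.0428) = 1.666 K/W
  R_conv,out = 1/(4πr²h) = 1/(4π·1.19²·10.3) = 0.005456 K/W
ΣR = 2.769×10^-4 + 3.073×10^-4 + 1.666 + 0.005456 = 1.672 K/W
Q = ΔT/ΣR = (75.5 °C − 18.4 °C)/1.672 = 34.2 W

Q = 34.2 W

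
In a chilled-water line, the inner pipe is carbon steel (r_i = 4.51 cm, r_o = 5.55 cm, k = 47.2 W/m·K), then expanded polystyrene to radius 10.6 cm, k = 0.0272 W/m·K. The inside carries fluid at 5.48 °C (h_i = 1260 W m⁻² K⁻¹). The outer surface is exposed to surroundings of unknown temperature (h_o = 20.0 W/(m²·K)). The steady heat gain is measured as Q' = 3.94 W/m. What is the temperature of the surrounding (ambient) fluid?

T_out = 20.7 °C

Sum the resistances:
  R'_conv,in = 1/(2πr h) = 1/(2π·0.0451·1260) = 0.002801 m·K/W
  R'_carbon steel = ln(0.0555/0.0451)/(2πk) = 0.2075/(2π·47.2) = 6.997×10^-4 m·K/W
  R'_expanded polystyrene = ln(0.106/0.0555)/(2πk) = 0.6471/(2π·0.0272) = 3.786 m·K/W
  R'_conv,out = 1/(2πr h) = 1/(2π·0.106·20.0) = 0.07507 m·K/W
ΣR = 3.865 m·K/W
ΔT = Q'·ΣR = 3.94 × 3.865 = 15.23 K
Heat flows inward, so T_out = T_in + ΔT = 5.48 + 15.23 = 20.7 °C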